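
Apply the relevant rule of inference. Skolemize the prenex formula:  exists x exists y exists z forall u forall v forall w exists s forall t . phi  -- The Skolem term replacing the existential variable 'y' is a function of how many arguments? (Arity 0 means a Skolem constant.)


Quantifier prefix: exists x exists y exists z forall u forall v forall w exists s forall t
'y' is existentially quantified at position 2.
No universal quantifiers precede it.
Skolem function arity = 0 (a Skolem constant)

0


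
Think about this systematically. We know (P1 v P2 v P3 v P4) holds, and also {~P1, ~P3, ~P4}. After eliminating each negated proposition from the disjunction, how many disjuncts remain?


Original disjuncts (4): P1, P2, P3, P4
Negated (eliminate): ~P1, ~P3, ~P4
Remaining disjuncts: P2
Count = 4 - 3 = 1

1


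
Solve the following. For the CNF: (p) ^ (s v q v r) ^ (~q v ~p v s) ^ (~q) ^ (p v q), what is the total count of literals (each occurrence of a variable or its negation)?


Counting literals in each clause:
Clause 1: 1 literal(s)
Clause 2: 3 literal(s)
Clause 3: 3 literal(s)
Clause 4: 1 literal(s)
Clause 5: 2 literal(s)
Total = 10

10


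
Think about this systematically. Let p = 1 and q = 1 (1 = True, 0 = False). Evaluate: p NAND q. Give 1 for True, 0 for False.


p = 1, q = 1
Operation: p NAND q
Evaluate: 1 NAND 1 = 0

0


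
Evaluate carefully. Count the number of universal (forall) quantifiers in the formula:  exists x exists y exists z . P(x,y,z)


Quantifier prefix: exists x exists y exists z
Mark each quantifier type:
  E E E
Universal count = 0, Existential count = 3
Asked for universal (forall) quantifiers: 0

0


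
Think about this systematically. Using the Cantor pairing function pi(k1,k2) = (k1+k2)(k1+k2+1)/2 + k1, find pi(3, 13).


k1 + k2 = 16
(k1+k2)(k1+k2+1)/2 = 16 * 17 / 2 = 136
pi = 136 + 3 = 139

139


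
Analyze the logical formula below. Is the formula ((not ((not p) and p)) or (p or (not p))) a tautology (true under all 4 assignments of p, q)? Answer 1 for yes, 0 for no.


Check all 4 assignments:
p=0, q=0: 1
p=0, q=1: 1
p=1, q=0: 1
p=1, q=1: 1
Satisfying count = 4/4.
Tautology iff count = 4: yes.

1


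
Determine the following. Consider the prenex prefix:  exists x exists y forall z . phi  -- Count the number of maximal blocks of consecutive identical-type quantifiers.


Quantifier-type sequence: E E A  (A=forall, E=exists)
Group into maximal same-type runs:
  Ex2 | Ax1
Number of blocks = 2

2


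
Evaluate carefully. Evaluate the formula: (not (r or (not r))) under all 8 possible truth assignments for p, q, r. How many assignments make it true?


Check all 8 assignments:
p=0, q=0, r=0: 0
p=0, q=0, r=1: 0
p=0, q=1, r=0: 0
p=0, q=1, r=1: 0
p=1, q=0, r=0: 0
p=1, q=0, r=1: 0
p=1, q=1, r=0: 0
p=1, q=1, r=1: 0
Count of True = 0

0


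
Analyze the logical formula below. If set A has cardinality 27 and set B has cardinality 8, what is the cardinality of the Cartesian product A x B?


The Cartesian product A x B contains all ordered pairs (a, b).
|A x B| = |A| * |B| = 27 * 8 = 216

216


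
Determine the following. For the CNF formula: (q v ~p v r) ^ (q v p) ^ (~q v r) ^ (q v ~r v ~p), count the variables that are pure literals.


Check each variable for pure literal status:
p: mixed (not pure)
q: mixed (not pure)
r: mixed (not pure)
Pure literal count = 0

0


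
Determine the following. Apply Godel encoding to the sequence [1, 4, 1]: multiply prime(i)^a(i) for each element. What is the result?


Encode each element as an exponent of the corresponding prime:
  2^1 = 2
  3^4 = 81
  5^1 = 5
Product = 2 * 81 * 5 = 810

810


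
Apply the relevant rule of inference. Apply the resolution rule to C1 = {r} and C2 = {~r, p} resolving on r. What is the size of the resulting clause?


Remove r from C1 and ~r from C2.
C1 remainder: {}
C2 remainder: {p}
Union (resolvent): {p}
Resolvent has 1 literal(s).

1


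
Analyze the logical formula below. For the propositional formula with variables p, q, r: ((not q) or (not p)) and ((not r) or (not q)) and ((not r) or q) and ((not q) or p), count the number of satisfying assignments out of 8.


Evaluate all 8 assignments for p, q, r:
p=0, q=0, r=0: 1
p=0, q=0, r=1: 0
p=0, q=1, r=0: 0
p=0, q=1, r=1: 0
p=1, q=0, r=0: 1
p=1, q=0, r=1: 0
p=1, q=1, r=0: 0
p=1, q=1, r=1: 0
Satisfying count = 2

2


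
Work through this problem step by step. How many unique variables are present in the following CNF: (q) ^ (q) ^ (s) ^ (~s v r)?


Identify each variable that appears in the formula.
Variables found: q, r, s
Count = 3

3


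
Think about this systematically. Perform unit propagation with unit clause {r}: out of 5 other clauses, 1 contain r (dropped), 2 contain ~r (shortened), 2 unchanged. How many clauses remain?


Satisfied (removed): 1
Shortened (remain): 2
Unchanged (remain): 2
Remaining = 2 + 2 = 4

4


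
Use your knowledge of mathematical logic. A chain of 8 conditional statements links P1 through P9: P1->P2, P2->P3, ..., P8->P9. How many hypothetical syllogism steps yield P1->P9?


With 8 implications in a chain connecting 9 propositions:
P1->P2, P2->P3, ..., P8->P9
Steps needed = (number of implications) - 1 = 8 - 1 = 7

7


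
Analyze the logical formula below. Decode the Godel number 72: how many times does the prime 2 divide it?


Factorize 72 by dividing by 2 repeatedly.
Division steps: 2 divides 72 exactly 3 time(s).
Exponent of 2 = 3

3


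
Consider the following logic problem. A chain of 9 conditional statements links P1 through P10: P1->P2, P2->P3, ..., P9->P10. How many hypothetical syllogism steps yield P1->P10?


With 9 implications in a chain connecting 10 propositions:
P1->P2, P2->P3, ..., P9->P10
Steps needed = (number of implications) - 1 = 9 - 1 = 8

8


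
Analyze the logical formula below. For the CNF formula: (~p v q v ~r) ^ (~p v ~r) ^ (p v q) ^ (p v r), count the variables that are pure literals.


Check each variable for pure literal status:
p: mixed (not pure)
q: pure positive
r: mixed (not pure)
Pure literal count = 1

1


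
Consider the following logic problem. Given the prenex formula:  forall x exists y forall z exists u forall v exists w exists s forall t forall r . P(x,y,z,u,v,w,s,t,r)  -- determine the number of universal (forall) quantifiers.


Quantifier prefix: forall x exists y forall z exists u forall v exists w exists s forall t forall r
Mark each quantifier type:
  U E U E U E E U U
Universal count = 5, Existential count = 4
Asked for universal (forall) quantifiers: 5

5


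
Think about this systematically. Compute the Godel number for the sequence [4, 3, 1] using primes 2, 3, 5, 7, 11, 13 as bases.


Encode each element as an exponent of the corresponding prime:
  2^4 = 16
  3^3 = 27
  5^1 = 5
Product = 16 * 27 * 5 = 2160

2160


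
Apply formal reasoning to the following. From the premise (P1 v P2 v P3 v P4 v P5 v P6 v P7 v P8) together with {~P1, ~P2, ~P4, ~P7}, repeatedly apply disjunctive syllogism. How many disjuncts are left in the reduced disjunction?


Original disjuncts (8): P1, P2, P3, P4, P5, P6, P7, P8
Negated (eliminate): ~P1, ~P2, ~P4, ~P7
Remaining disjuncts: P3, P5, P6, P8
Count = 8 - 4 = 4

4


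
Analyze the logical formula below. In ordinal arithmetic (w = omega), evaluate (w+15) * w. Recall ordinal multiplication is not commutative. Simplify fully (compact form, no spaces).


Compute (w+15) * w.
Ordinal * is associative and left-distributive over +, but NOT commutative; for finite n>1, n*w = w but w*n stays w*n.
(w+15) * w = sup{(w+15)*k : k<w} = sup{w*k+15} = w^2 (the +15 tail is absorbed in the limit).
Result = w^2

w^2


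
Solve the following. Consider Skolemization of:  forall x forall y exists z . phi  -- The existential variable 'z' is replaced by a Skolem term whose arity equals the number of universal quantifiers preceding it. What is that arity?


Quantifier prefix: forall x forall y exists z
'z' is existentially quantified at position 3.
Universal variables preceding it: x, y
Skolem function arity = 2

2


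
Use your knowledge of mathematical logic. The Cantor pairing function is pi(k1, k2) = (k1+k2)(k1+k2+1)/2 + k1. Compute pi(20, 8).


k1 + k2 = 28
(k1+k2)(k1+k2+1)/2 = 28 * 29 / 2 = 406
pi = 406 + 20 = 426

426


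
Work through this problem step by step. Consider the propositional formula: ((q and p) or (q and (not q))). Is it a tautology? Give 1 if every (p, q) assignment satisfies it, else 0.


Check all 4 assignments:
p=0, q=0: 0
p=0, q=1: 0
p=1, q=0: 0
p=1, q=1: 1
Satisfying count = 1/4.
Tautology iff count = 4: no.

0


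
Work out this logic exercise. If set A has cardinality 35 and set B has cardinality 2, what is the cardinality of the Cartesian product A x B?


The Cartesian product A x B contains all ordered pairs (a, b).
|A x B| = |A| * |B| = 35 * 2 = 70

70


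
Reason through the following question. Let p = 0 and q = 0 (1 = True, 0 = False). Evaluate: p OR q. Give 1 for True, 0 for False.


p = 0, q = 0
Operation: p OR q
Evaluate: 0 OR 0 = 0

0


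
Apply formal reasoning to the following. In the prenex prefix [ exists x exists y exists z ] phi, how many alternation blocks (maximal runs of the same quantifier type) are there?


Quantifier-type sequence: E E E  (A=forall, E=exists)
Group into maximal same-type runs:
  Ex3
Number of blocks = 1

1


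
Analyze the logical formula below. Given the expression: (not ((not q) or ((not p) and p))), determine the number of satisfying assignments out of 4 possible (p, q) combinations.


Check all 4 assignments:
p=0, q=0: 0
p=0, q=1: 1
p=1, q=0: 0
p=1, q=1: 1
Count of True = 2

2


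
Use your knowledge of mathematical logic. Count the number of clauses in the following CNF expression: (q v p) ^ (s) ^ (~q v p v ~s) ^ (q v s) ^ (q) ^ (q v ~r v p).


A CNF formula is a conjunction of clauses.
Clauses are separated by ^.
Counting the conjuncts: 6 clauses.

6


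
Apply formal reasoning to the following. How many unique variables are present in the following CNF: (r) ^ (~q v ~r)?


Identify each variable that appears in the formula.
Variables found: q, r
Count = 2

2


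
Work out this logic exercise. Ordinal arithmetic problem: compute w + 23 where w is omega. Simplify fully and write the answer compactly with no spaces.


Compute w + 23.
Ordinal + is associative but NOT commutative; for finite n>0, n + w = w but w + n stays w+n.
w + 23 is already in normal form (a successor ordinal beyond w).
Result = w+23

w+23


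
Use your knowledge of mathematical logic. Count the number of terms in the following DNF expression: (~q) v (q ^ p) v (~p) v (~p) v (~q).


A DNF formula is a disjunction of terms (conjunctions).
Terms are separated by v.
Counting the disjuncts: 5 terms.

5


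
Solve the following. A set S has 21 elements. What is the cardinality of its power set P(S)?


The power set of a set with n elements has 2^n elements.
|P(S)| = 2^21 = 2097152

2097152


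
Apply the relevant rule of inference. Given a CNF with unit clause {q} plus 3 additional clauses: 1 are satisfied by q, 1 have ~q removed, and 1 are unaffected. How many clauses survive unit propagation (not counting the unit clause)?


Satisfied (removed): 1
Shortened (remain): 1
Unchanged (remain): 1
Remaining = 1 + 1 = 2

2


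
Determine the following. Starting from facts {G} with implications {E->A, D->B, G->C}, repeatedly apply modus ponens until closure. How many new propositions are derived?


Initial facts: {G}
Apply modus ponens to closure:
  G and G->C  =>  C
Final known: {C, G}
New propositions: {C}
Count = 1

1


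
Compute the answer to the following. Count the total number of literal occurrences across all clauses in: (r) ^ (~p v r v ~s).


Counting literals in each clause:
Clause 1: 1 literal(s)
Clause 2: 3 literal(s)
Total = 4

4


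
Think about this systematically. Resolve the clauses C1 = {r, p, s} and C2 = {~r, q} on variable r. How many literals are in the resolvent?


Remove r from C1 and ~r from C2.
C1 remainder: {p, s}
C2 remainder: {q}
Union (resolvent): {p, q, s}
Resolvent has 3 literal(s).

3


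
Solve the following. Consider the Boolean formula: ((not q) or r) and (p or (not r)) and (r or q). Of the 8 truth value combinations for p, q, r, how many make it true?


Evaluate all 8 assignments for p, q, r:
p=0, q=0, r=0: 0
p=0, q=0, r=1: 0
p=0, q=1, r=0: 0
p=0, q=1, r=1: 0
p=1, q=0, r=0: 0
p=1, q=0, r=1: 1
p=1, q=1, r=0: 0
p=1, q=1, r=1: 1
Satisfying count = 2

2


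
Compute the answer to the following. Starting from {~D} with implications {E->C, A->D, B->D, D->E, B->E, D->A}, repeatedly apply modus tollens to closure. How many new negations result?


Initial negated facts: {~D}
Apply modus tollens to closure:
  ~D and A->D  =>  ~A
  ~D and B->D  =>  ~B
Final negated: {~A, ~B, ~D}
New negations: {~A, ~B}
Count = 2

2


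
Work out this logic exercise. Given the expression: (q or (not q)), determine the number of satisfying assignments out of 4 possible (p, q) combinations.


Check all 4 assignments:
p=0, q=0: 1
p=0, q=1: 1
p=1, q=0: 1
p=1, q=1: 1
Count of True = 4

4


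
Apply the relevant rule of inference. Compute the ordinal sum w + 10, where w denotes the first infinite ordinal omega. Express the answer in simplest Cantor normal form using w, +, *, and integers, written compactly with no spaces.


Compute w + 10.
Ordinal + is associative but NOT commutative; for finite n>0, n + w = w but w + n stays w+n.
w + 10 is already in normal form (a successor ordinal beyond w).
Result = w+10

w+10


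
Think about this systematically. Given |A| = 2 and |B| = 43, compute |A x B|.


The Cartesian product A x B contains all ordered pairs (a, b).
|A x B| = |A| * |B| = 2 * 43 = 86

86


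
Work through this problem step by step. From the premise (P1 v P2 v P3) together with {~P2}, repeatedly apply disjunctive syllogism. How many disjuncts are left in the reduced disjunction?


Original disjuncts (3): P1, P2, P3
Negated (eliminate): ~P2
Remaining disjuncts: P1, P3
Count = 3 - 1 = 2

2


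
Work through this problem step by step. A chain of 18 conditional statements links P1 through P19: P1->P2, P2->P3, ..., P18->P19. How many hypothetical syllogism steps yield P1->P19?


With 18 implications in a chain connecting 19 propositions:
P1->P2, P2->P3, ..., P18->P19
Steps needed = (number of implications) - 1 = 18 - 1 = 17

17


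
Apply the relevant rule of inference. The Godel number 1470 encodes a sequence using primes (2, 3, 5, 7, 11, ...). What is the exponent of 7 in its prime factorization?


Factorize 1470 by dividing by 7 repeatedly.
Division steps: 7 divides 1470 exactly 2 time(s).
Exponent of 7 = 2

2


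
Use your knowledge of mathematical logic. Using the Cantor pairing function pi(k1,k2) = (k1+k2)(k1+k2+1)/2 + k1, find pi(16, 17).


k1 + k2 = 33
(k1+k2)(k1+k2+1)/2 = 33 * 34 / 2 = 561
pi = 561 + 16 = 577

577


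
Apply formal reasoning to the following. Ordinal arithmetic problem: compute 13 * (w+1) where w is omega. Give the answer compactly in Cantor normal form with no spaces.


Compute 13 * (w+1).
Ordinal * is associative and left-distributive over +, but NOT commutative; for finite n>1, n*w = w but w*n stays w*n.
By left-distributivity: 13 * (w+1) = 13*w + 13*1 = w + 13 = w+13.
Result = w+13

w+13


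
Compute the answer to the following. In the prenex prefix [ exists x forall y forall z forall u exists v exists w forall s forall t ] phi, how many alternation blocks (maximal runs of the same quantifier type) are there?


Quantifier-type sequence: E A A A E E A A  (A=forall, E=exists)
Group into maximal same-type runs:
  Ex1 | Ax3 | Ex2 | Ax2
Number of blocks = 4

4


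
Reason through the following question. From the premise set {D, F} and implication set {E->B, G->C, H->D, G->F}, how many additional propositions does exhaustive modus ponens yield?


Initial facts: {D, F}
Apply modus ponens to closure:
  (no implication fires)
Final known: {D, F}
New propositions: {(none)}
Count = 0

0


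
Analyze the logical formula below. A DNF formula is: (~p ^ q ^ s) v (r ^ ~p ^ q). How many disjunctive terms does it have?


A DNF formula is a disjunction of terms (conjunctions).
Terms are separated by v.
Counting the disjuncts: 2 terms.

2


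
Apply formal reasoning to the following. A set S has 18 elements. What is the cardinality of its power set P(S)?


The power set of a set with n elements has 2^n elements.
|P(S)| = 2^18 = 262144

262144


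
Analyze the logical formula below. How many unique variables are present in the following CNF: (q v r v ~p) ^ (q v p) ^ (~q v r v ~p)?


Identify each variable that appears in the formula.
Variables found: p, q, r
Count = 3

3


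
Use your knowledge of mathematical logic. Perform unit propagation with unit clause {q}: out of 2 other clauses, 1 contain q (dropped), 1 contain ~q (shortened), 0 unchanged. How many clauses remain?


Satisfied (removed): 1
Shortened (remain): 1
Unchanged (remain): 0
Remaining = 1 + 0 = 1

1


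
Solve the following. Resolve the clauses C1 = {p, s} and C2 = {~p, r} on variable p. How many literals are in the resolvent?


Remove p from C1 and ~p from C2.
C1 remainder: {s}
C2 remainder: {r}
Union (resolvent): {r, s}
Resolvent has 2 literal(s).

2


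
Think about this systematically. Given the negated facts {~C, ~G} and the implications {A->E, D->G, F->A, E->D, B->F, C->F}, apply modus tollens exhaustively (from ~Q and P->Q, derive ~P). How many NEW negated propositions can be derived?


Initial negated facts: {~C, ~G}
Apply modus tollens to closure:
  ~G and D->G  =>  ~D
  ~D and E->D  =>  ~E
  ~E and A->E  =>  ~A
  ~A and F->A  =>  ~F
  ~F and B->F  =>  ~B
Final negated: {~A, ~B, ~C, ~D, ~E, ~F, ~G}
New negations: {~A, ~B, ~D, ~E, ~F}
Count = 5

5


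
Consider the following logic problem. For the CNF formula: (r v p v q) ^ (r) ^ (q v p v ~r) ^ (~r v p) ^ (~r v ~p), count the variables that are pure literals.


Check each variable for pure literal status:
p: mixed (not pure)
q: pure positive
r: mixed (not pure)
Pure literal count = 1

1


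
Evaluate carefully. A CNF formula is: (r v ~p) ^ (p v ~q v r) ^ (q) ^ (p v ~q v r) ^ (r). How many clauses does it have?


A CNF formula is a conjunction of clauses.
Clauses are separated by ^.
Counting the conjuncts: 5 clauses.

5


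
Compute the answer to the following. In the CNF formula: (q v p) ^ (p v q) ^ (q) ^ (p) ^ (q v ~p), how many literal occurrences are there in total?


Counting literals in each clause:
Clause 1: 2 literal(s)
Clause 2: 2 literal(s)
Clause 3: 1 literal(s)
Clause 4: 1 literal(s)
Clause 5: 2 literal(s)
Total = 8

8


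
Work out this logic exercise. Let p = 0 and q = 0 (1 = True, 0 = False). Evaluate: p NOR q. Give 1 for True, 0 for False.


p = 0, q = 0
Operation: p NOR q
Evaluate: 0 NOR 0 = 1

1


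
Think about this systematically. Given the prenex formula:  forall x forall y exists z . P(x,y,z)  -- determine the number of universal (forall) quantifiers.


Quantifier prefix: forall x forall y exists z
Mark each quantifier type:
  U U E
Universal count = 2, Existential count = 1
Asked for universal (forall) quantifiers: 2

2


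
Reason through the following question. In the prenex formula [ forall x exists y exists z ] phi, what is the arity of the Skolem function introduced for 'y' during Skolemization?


Quantifier prefix: forall x exists y exists z
'y' is existentially quantified at position 2.
Universal variables preceding it: x
Skolem function arity = 1

1


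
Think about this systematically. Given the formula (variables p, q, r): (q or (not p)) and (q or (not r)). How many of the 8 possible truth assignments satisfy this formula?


Evaluate all 8 assignments for p, q, r:
p=0, q=0, r=0: 1
p=0, q=0, r=1: 0
p=0, q=1, r=0: 1
p=0, q=1, r=1: 1
p=1, q=0, r=0: 0
p=1, q=0, r=1: 0
p=1, q=1, r=0: 1
p=1, q=1, r=1: 1
Satisfying count = 5

5


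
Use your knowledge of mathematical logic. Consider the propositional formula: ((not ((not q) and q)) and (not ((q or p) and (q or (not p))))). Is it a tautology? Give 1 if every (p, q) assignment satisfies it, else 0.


Check all 4 assignments:
p=0, q=0: 1
p=0, q=1: 0
p=1, q=0: 1
p=1, q=1: 0
Satisfying count = 2/4.
Tautology iff count = 4: no.

0


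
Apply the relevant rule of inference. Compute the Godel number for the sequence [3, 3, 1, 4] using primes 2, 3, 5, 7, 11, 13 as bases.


Encode each element as an exponent of the corresponding prime:
  2^3 = 8
  3^3 = 27
  5^1 = 5
  7^4 = 2401
Product = 8 * 27 * 5 * 2401 = 2593080

2593080


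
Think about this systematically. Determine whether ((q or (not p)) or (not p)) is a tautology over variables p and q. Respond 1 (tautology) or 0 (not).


Check all 4 assignments:
p=0, q=0: 1
p=0, q=1: 1
p=1, q=0: 0
p=1, q=1: 1
Satisfying count = 3/4.
Tautology iff count = 4: no.

0


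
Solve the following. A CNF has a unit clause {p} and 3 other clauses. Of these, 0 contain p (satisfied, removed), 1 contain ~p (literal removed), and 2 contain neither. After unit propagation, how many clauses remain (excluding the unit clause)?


Satisfied (removed): 0
Shortened (remain): 1
Unchanged (remain): 2
Remaining = 1 + 2 = 3

3


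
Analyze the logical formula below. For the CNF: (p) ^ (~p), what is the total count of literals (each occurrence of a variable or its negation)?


Counting literals in each clause:
Clause 1: 1 literal(s)
Clause 2: 1 literal(s)
Total = 2

2


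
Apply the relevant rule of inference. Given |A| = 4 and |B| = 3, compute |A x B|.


The Cartesian product A x B contains all ordered pairs (a, b).
|A x B| = |A| * |B| = 4 * 3 = 12

12


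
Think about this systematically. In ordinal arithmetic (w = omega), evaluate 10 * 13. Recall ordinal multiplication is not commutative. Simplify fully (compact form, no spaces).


Compute 10 * 13.
Ordinal * is associative and left-distributive over +, but NOT commutative; for finite n>1, n*w = w but w*n stays w*n.
Both finite; ordinal * agrees with natural *: 10 * 13 = 130.
Result = 130

130


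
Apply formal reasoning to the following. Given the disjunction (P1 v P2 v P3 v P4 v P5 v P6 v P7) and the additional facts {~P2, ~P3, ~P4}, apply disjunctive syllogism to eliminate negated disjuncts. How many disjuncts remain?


Original disjuncts (7): P1, P2, P3, P4, P5, P6, P7
Negated (eliminate): ~P2, ~P3, ~P4
Remaining disjuncts: P1, P5, P6, P7
Count = 7 - 3 = 4

4


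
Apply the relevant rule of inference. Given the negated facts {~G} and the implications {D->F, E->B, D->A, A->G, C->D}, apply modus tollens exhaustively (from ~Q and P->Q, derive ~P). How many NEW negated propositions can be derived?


Initial negated facts: {~G}
Apply modus tollens to closure:
  ~G and A->G  =>  ~A
  ~A and D->A  =>  ~D
  ~D and C->D  =>  ~C
Final negated: {~A, ~C, ~D, ~G}
New negations: {~A, ~C, ~D}
Count = 3

3


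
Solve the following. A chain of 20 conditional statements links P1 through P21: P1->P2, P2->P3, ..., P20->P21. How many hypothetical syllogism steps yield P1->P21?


With 20 implications in a chain connecting 21 propositions:
P1->P2, P2->P3, ..., P20->P21
Steps needed = (number of implications) - 1 = 20 - 1 = 19

19


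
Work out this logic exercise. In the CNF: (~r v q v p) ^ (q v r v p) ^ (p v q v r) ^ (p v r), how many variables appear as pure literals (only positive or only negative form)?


Check each variable for pure literal status:
p: pure positive
q: pure positive
r: mixed (not pure)
Pure literal count = 2

2


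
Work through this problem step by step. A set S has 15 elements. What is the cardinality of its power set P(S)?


The power set of a set with n elements has 2^n elements.
|P(S)| = 2^15 = 32768

32768


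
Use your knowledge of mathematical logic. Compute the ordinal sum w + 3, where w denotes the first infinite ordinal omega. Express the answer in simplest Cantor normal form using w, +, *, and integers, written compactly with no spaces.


Compute w + 3.
Ordinal + is associative but NOT commutative; for finite n>0, n + w = w but w + n stays w+n.
w + 3 is already in normal form (a successor ordinal beyond w).
Result = w+3

w+3


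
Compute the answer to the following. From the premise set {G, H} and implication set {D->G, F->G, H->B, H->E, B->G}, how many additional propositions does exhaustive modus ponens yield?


Initial facts: {G, H}
Apply modus ponens to closure:
  H and H->B  =>  B
  H and H->E  =>  E
Final known: {B, E, G, H}
New propositions: {B, E}
Count = 2

2


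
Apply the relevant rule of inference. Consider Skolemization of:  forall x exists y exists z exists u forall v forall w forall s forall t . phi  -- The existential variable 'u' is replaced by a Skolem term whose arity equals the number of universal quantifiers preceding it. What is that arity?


Quantifier prefix: forall x exists y exists z exists u forall v forall w forall s forall t
'u' is existentially quantified at position 4.
Universal variables preceding it: x
Skolem function arity = 1

1


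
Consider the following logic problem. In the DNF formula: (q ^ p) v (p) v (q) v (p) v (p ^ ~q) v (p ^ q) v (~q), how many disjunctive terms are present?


A DNF formula is a disjunction of terms (conjunctions).
Terms are separated by v.
Counting the disjuncts: 7 terms.

7


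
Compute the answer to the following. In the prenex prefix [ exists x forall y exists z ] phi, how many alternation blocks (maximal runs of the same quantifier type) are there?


Quantifier-type sequence: E A E  (A=forall, E=exists)
Group into maximal same-type runs:
  Ex1 | Ax1 | Ex1
Number of blocks = 3

3


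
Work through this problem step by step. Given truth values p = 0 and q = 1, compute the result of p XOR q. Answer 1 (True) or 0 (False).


p = 0, q = 1
Operation: p XOR q
Evaluate: 0 XOR 1 = 1

1


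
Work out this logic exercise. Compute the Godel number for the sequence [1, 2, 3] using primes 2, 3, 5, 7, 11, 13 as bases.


Encode each element as an exponent of the corresponding prime:
  2^1 = 2
  3^2 = 9
  5^3 = 125
Product = 2 * 9 * 125 = 2250

2250


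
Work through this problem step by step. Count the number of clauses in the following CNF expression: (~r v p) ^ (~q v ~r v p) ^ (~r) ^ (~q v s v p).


A CNF formula is a conjunction of clauses.
Clauses are separated by ^.
Counting the conjuncts: 4 clauses.

4


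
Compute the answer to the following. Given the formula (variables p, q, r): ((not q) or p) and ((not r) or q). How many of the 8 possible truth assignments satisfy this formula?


Evaluate all 8 assignments for p, q, r:
p=0, q=0, r=0: 1
p=0, q=0, r=1: 0
p=0, q=1, r=0: 0
p=0, q=1, r=1: 0
p=1, q=0, r=0: 1
p=1, q=0, r=1: 0
p=1, q=1, r=0: 1
p=1, q=1, r=1: 1
Satisfying count = 4

4


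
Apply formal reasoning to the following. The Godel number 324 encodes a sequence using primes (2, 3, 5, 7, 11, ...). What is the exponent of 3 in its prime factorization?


Factorize 324 by dividing by 3 repeatedly.
Division steps: 3 divides 324 exactly 4 time(s).
Exponent of 3 = 4

4


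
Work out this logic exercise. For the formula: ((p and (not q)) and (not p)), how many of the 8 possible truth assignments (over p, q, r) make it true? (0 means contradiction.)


Check all 8 assignments:
p=0, q=0, r=0: 0
p=0, q=0, r=1: 0
p=0, q=1, r=0: 0
p=0, q=1, r=1: 0
p=1, q=0, r=0: 0
p=1, q=0, r=1: 0
p=1, q=1, r=0: 0
p=1, q=1, r=1: 0
Count of True = 0

0


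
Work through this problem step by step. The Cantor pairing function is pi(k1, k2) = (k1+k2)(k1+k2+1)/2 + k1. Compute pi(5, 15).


k1 + k2 = 20
(k1+k2)(k1+k2+1)/2 = 20 * 21 / 2 = 210
pi = 210 + 5 = 215

215


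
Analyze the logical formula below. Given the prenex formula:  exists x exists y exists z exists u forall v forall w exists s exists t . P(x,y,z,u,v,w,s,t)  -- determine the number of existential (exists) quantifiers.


Quantifier prefix: exists x exists y exists z exists u forall v forall w exists s exists t
Mark each quantifier type:
  E E E E U U E E
Universal count = 2, Existential count = 6
Asked for existential (exists) quantifiers: 6

6


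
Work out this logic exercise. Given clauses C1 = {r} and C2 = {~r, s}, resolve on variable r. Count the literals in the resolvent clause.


Remove r from C1 and ~r from C2.
C1 remainder: {}
C2 remainder: {s}
Union (resolvent): {s}
Resolvent has 1 literal(s).

1


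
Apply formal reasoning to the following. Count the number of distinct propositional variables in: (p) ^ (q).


Identify each variable that appears in the formula.
Variables found: p, q
Count = 2

2


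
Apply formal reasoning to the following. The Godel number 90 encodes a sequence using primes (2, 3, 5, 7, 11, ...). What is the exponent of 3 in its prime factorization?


Factorize 90 by dividing by 3 repeatedly.
Division steps: 3 divides 90 exactly 2 time(s).
Exponent of 3 = 2

2


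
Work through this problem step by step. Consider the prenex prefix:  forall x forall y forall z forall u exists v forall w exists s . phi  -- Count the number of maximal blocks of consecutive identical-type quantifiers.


Quantifier-type sequence: A A A A E A E  (A=forall, E=exists)
Group into maximal same-type runs:
  Ax4 | Ex1 | Ax1 | Ex1
Number of blocks = 4

4


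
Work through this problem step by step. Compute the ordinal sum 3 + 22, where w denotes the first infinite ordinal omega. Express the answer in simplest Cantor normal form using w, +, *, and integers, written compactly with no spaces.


Compute 3 + 22.
Ordinal + is associative but NOT commutative; for finite n>0, n + w = w but w + n stays w+n.
Both operands finite; ordinal + agrees with natural +: 3 + 22 = 25.
Result = 25

25


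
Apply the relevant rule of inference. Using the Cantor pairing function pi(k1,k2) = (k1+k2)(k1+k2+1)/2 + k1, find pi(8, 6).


k1 + k2 = 14
(k1+k2)(k1+k2+1)/2 = 14 * 15 / 2 = 105
pi = 105 + 8 = 113

113


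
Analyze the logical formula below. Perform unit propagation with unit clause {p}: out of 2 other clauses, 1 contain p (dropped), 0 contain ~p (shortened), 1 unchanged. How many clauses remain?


Satisfied (removed): 1
Shortened (remain): 0
Unchanged (remain): 1
Remaining = 0 + 1 = 1

1


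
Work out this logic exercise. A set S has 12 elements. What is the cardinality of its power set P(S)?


The power set of a set with n elements has 2^n elements.
|P(S)| = 2^12 = 4096

4096


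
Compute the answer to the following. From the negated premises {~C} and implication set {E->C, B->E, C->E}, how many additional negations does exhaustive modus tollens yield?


Initial negated facts: {~C}
Apply modus tollens to closure:
  ~C and E->C  =>  ~E
  ~E and B->E  =>  ~B
Final negated: {~B, ~C, ~E}
New negations: {~B, ~E}
Count = 2

2


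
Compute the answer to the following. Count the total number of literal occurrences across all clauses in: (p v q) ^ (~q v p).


Counting literals in each clause:
Clause 1: 2 literal(s)
Clause 2: 2 literal(s)
Total = 4

4


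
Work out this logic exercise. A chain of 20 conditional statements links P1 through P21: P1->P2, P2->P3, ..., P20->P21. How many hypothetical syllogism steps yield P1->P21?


With 20 implications in a chain connecting 21 propositions:
P1->P2, P2->P3, ..., P20->P21
Steps needed = (number of implications) - 1 = 20 - 1 = 19

19


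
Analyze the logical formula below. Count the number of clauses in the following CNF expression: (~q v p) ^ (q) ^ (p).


A CNF formula is a conjunction of clauses.
Clauses are separated by ^.
Counting the conjuncts: 3 clauses.

3


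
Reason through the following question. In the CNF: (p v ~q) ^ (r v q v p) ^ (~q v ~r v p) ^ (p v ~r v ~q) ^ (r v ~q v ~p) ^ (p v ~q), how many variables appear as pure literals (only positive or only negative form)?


Check each variable for pure literal status:
p: mixed (not pure)
q: mixed (not pure)
r: mixed (not pure)
Pure literal count = 0

0


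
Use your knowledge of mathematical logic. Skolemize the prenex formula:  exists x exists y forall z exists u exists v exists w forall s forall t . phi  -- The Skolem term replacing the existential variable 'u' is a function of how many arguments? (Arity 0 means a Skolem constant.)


Quantifier prefix: exists x exists y forall z exists u exists v exists w forall s forall t
'u' is existentially quantified at position 4.
Universal variables preceding it: z
Skolem function arity = 1

1


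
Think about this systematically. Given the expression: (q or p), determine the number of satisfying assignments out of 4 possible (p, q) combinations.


Check all 4 assignments:
p=0, q=0: 0
p=0, q=1: 1
p=1, q=0: 1
p=1, q=1: 1
Count of True = 3

3


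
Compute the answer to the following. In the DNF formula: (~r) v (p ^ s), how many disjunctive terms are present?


A DNF formula is a disjunction of terms (conjunctions).
Terms are separated by v.
Counting the disjuncts: 2 terms.

2


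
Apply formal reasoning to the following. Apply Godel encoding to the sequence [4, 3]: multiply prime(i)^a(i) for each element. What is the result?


Encode each element as an exponent of the corresponding prime:
  2^4 = 16
  3^3 = 27
Product = 16 * 27 = 432

432


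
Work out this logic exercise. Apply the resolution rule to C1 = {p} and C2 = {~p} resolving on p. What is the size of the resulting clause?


Remove p from C1 and ~p from C2.
C1 remainder: {}
C2 remainder: {}
Union (resolvent): {} (empty clause)
Resolvent has 0 literal(s).

0


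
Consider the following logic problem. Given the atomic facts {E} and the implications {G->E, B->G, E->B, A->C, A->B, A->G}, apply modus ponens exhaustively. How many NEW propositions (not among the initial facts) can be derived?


Initial facts: {E}
Apply modus ponens to closure:
  E and E->B  =>  B
  B and B->G  =>  G
Final known: {B, E, G}
New propositions: {B, G}
Count = 2

2


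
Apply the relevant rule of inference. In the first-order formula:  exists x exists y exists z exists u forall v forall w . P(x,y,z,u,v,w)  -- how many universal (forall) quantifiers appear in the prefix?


Quantifier prefix: exists x exists y exists z exists u forall v forall w
Mark each quantifier type:
  E E E E U U
Universal count = 2, Existential count = 4
Asked for universal (forall) quantifiers: 2

2


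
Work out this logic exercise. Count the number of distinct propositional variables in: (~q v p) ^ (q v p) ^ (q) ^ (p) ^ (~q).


Identify each variable that appears in the formula.
Variables found: p, q
Count = 2

2


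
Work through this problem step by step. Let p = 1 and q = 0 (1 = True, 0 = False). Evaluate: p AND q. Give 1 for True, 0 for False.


p = 1, q = 0
Operation: p AND q
Evaluate: 1 AND 0 = 0

0


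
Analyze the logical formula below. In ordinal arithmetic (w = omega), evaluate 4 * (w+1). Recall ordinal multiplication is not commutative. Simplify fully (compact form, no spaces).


Compute 4 * (w+1).
Ordinal * is associative and left-distributive over +, but NOT commutative; for finite n>1, n*w = w but w*n stays w*n.
By left-distributivity: 4 * (w+1) = 4*w + 4*1 = w + 4 = w+4.
Result = w+4

w+4


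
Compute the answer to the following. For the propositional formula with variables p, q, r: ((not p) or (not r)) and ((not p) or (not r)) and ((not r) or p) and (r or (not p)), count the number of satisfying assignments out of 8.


Evaluate all 8 assignments for p, q, r:
p=0, q=0, r=0: 1
p=0, q=0, r=1: 0
p=0, q=1, r=0: 1
p=0, q=1, r=1: 0
p=1, q=0, r=0: 0
p=1, q=0, r=1: 0
p=1, q=1, r=0: 0
p=1, q=1, r=1: 0
Satisfying count = 2

2


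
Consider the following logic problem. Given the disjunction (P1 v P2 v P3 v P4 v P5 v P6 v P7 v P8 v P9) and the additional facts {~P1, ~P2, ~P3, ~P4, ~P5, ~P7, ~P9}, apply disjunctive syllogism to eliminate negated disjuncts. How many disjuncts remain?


Original disjuncts (9): P1, P2, P3, P4, P5, P6, P7, P8, P9
Negated (eliminate): ~P1, ~P2, ~P3, ~P4, ~P5, ~P7, ~P9
Remaining disjuncts: P6, P8
Count = 9 - 7 = 2

2


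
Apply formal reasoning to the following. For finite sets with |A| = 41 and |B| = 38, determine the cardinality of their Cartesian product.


The Cartesian product A x B contains all ordered pairs (a, b).
|A x B| = |A| * |B| = 41 * 38 = 1558

1558


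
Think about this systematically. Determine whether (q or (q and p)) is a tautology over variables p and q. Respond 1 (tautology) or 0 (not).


Check all 4 assignments:
p=0, q=0: 0
p=0, q=1: 1
p=1, q=0: 0
p=1, q=1: 1
Satisfying count = 2/4.
Tautology iff count = 4: no.

0


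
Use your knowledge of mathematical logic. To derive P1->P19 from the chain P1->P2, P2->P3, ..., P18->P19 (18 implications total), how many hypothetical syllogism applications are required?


With 18 implications in a chain connecting 19 propositions:
P1->P2, P2->P3, ..., P18->P19
Steps needed = (number of implications) - 1 = 18 - 1 = 17

17


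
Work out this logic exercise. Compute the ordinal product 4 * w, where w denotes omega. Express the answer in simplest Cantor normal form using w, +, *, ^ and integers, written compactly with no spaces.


Compute 4 * w.
Ordinal * is associative and left-distributive over +, but NOT commutative; for finite n>1, n*w = w but w*n stays w*n.
For finite n>0, n * w = sup{n*k : k<w} = w. So 4 * w = w.
Result = w

w


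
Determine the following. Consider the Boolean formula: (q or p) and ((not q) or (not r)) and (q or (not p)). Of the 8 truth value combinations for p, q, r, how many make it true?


Evaluate all 8 assignments for p, q, r:
p=0, q=0, r=0: 0
p=0, q=0, r=1: 0
p=0, q=1, r=0: 1
p=0, q=1, r=1: 0
p=1, q=0, r=0: 0
p=1, q=0, r=1: 0
p=1, q=1, r=0: 1
p=1, q=1, r=1: 0
Satisfying count = 2

2


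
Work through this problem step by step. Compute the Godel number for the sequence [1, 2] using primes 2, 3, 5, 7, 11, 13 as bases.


Encode each element as an exponent of the corresponding prime:
  2^1 = 2
  3^2 = 9
Product = 2 * 9 = 18

18


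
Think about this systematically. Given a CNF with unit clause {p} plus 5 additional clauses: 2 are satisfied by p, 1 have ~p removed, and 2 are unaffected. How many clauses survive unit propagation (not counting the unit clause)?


Satisfied (removed): 2
Shortened (remain): 1
Unchanged (remain): 2
Remaining = 1 + 2 = 3

3


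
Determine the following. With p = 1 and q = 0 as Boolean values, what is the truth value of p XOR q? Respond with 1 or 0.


p = 1, q = 0
Operation: p XOR q
Evaluate: 1 XOR 0 = 1

1


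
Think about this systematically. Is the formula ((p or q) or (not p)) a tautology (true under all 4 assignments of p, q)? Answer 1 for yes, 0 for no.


Check all 4 assignments:
p=0, q=0: 1
p=0, q=1: 1
p=1, q=0: 1
p=1, q=1: 1
Satisfying count = 4/4.
Tautology iff count = 4: yes.

1


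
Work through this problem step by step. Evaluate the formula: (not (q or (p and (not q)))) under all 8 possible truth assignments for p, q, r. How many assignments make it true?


Check all 8 assignments:
p=0, q=0, r=0: 1
p=0, q=0, r=1: 1
p=0, q=1, r=0: 0
p=0, q=1, r=1: 0
p=1, q=0, r=0: 0
p=1, q=0, r=1: 0
p=1, q=1, r=0: 0
p=1, q=1, r=1: 0
Count of True = 2

2


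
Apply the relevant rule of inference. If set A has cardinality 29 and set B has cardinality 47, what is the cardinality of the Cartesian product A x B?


The Cartesian product A x B contains all ordered pairs (a, b).
|A x B| = |A| * |B| = 29 * 47 = 1363

1363


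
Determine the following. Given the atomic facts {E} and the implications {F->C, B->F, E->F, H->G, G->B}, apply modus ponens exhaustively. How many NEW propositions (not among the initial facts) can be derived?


Initial facts: {E}
Apply modus ponens to closure:
  E and E->F  =>  F
  F and F->C  =>  C
Final known: {C, E, F}
New propositions: {C, F}
Count = 2

2


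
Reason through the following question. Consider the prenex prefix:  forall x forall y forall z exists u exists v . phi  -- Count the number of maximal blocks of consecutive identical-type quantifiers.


Quantifier-type sequence: A A A E E  (A=forall, E=exists)
Group into maximal same-type runs:
  Ax3 | Ex2
Number of blocks = 2

2
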